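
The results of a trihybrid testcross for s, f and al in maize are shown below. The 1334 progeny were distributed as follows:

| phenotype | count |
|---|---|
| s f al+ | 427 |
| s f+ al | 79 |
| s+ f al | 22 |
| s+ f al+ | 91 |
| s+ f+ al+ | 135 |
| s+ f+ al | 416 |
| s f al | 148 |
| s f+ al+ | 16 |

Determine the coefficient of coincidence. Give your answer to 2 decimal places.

The two most frequent reciprocal classes, s+ f+ al and s f al+, are the parental types, so the F1 was s+ f+ al / s f al+.
The two rarest classes, s+ f al and s f+ al+, are the double crossovers. Comparing them with the parentals, only the f allele has switched, so f is the middle locus and the order is s – f – al.
s–f: (170 + 38)/1334 = 0.1559; f–al: (283 + 38)/1334 = 0.2406.
Expected DCO frequency = 0.1559 × 0.2406 ≈ 0.03751; observed = 38/1334 ≈ 0.02849.
Coefficient of coincidence = 0.02849/0.03751 ≈ 0.76.

0.76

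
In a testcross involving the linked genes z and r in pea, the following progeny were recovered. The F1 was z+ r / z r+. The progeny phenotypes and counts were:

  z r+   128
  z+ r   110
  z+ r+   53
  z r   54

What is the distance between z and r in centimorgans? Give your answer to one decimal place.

31.0 centimorgans

The recombinant classes are z+ r+ and z r: 53 + 54 = 107.
Recombination frequency = 107/345 = 0.3101 ≈ 31.0%, i.e. 31.0 centimorgans.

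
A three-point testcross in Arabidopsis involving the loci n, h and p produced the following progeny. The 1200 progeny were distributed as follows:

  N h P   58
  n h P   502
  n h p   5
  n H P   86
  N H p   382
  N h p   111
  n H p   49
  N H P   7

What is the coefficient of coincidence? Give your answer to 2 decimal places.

The two most frequent reciprocal classes, n h P and N H p, are the parental types, so the F1 was n h P / N H p.
The two rarest classes, n h p and N H P, are the double crossovers. Comparing them with the parentals, only the p allele has switched, so p is the middle locus and the order is n – p – h.
n–p: (107 + 12)/1200 = 0.0992; p–h: (197 + 12)/1200 = 0.1742.
Expected DCO frequency = 0.0992 × 0.1742 ≈ 0.01728; observed = 12/1200 ≈ 0.01000.
Coefficient of coincidence = 0.01000/0.01728 ≈ 0.58.

0.58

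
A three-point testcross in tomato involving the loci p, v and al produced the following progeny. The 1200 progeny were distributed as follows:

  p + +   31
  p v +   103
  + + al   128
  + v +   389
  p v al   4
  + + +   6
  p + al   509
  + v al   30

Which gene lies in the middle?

The two most frequent reciprocal classes, p + al and + v +, are the parental types, so the F1 was p + al / + v +.
The two rarest classes, p v al and + + +, are the double crossovers. Comparing them with the parentals, only the v allele has switched, so v is the middle locus and the order is p – v – al.

v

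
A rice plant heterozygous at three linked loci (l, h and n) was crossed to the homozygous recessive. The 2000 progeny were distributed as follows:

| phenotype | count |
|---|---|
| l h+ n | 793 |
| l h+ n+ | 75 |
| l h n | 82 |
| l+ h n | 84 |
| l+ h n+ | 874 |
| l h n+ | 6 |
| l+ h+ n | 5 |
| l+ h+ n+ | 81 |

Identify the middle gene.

The two most frequent reciprocal classes, l+ h n+ and l h+ n, are the parental types, so the F1 was l+ h n+ / l h+ n.
The two rarest classes, l h n+ and l+ h+ n, are the double crossovers. Comparing them with the parentals, only the l allele has switched, so l is the middle locus and the order is h – l – n.

l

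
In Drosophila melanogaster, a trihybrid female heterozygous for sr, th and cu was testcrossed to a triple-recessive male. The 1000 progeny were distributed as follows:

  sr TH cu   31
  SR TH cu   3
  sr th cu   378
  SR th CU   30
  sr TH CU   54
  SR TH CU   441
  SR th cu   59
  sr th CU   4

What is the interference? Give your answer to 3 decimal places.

The two most frequent reciprocal classes, SR TH CU and sr th cu, are the parental types, so the F1 was SR TH CU / sr th cu.
The two rarest classes, SR TH cu and sr th CU, are the double crossovers. Comparing them with the parentals, only the cu allele has switched, so cu is the middle locus and the order is sr – cu – th.
sr–cu: (113 + 7)/1000 = 0.1200; cu–th: (61 + 7)/1000 = 0.0680.
Expected DCO frequency = 0.1200 × 0.0680 ≈ 0.00816; observed = 7/1000 ≈ 0.00700.
Coefficient of coincidence = 0.00700/0.00816 ≈ 0.858; interference = 1 − 0.858 = 0.142.

0.142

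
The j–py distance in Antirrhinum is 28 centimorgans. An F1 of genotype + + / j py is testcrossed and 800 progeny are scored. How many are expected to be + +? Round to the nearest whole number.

288

A map distance of 28 centimorgans corresponds to a recombination frequency of 0.280.
The F1 is + + / j py, so + + is a parental gamete class with expected frequency (1 − r)/2 = 0.720/2 = 0.3600.
Expected number = 0.3600 × 800 = 288.00 ≈ 288.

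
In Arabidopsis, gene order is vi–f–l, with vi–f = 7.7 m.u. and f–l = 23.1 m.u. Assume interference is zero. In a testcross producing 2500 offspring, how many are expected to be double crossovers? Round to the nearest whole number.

44

Map distances give recombination frequencies of 0.077 and 0.231 for the two intervals.
With no interference, expected double-crossover frequency = 0.077 × 0.231 = 0.01779.
Expected number = 0.01779 × 2500 = 44.47 ≈ 44.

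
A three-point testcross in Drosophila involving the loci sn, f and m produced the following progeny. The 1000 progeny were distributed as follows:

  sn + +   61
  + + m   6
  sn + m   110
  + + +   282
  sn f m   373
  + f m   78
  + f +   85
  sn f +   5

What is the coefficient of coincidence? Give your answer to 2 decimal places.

0.36

The two most frequent reciprocal classes, sn f m and + + +, are the parental types, so the F1 was sn f m / + + +.
The two rarest classes, sn f + and + + m, are the double crossovers. Comparing them with the parentals, only the m allele has switched, so m is the middle locus and the order is f – m – sn.
f–m: (195 + 11)/1000 = 0.2060; m–sn: (139 + 11)/1000 = 0.1500.
Expected DCO frequency = 0.2060 × 0.1500 ≈ 0.03090; observed = 11/1000 ≈ 0.01100.
Coefficient of coincidence = 0.01100/0.03090 ≈ 0.36.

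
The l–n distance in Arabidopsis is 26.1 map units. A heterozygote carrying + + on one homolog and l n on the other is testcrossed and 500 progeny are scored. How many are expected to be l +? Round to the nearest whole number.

65

A map distance of 26.1 map units corresponds to a recombination frequency of 0.261.
The F1 is + + / l n, so l + is a recombinant gamete class with expected frequency r/2 = 0.261/2 = 0.1305.
Expected number = 0.1305 × 500 = 65.25 ≈ 65.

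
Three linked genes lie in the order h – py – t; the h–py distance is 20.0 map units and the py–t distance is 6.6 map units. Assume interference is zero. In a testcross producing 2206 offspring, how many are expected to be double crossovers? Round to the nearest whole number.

29

Map distances give recombination frequencies of 0.200 and 0.066 for the two intervals.
With no interference, expected double-crossover frequency = 0.200 × 0.066 = 0.01320.
Expected number = 0.01320 × 2206 = 29.12 ≈ 29.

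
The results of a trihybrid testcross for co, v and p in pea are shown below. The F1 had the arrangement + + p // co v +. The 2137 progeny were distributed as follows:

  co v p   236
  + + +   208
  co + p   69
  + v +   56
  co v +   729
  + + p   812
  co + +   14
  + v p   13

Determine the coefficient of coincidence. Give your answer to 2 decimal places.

0.81

The two rarest classes, + v p and co + +, are the double crossovers. Comparing them with the parentals, only the v allele has switched, so v is the middle locus and the order is p – v – co.
p–v: (444 + 27)/2137 = 0.2204; v–co: (125 + 27)/2137 = 0.0711.
Expected DCO frequency = 0.2204 × 0.0711 ≈ 0.01567; observed = 27/2137 ≈ 0.01263.
Coefficient of coincidence = 0.01263/0.01567 ≈ 0.81.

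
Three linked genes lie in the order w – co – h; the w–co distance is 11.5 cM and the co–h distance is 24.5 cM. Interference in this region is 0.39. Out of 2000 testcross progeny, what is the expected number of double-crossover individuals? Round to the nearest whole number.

Map distances give recombination frequencies of 0.115 and 0.245 for the two intervals.
With interference 0.39 (so coincidence = 0.61), expected double-crossover frequency = 0.115 × 0.245 × 0.61 = 0.01719.
Expected number = 0.01719 × 2000 = 34.37 ≈ 34.

34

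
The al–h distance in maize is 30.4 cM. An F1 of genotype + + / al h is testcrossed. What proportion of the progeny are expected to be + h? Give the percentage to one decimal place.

15.2%

A map distance of 30.4 cM corresponds to a recombination frequency of 0.304.
The F1 is + + / al h, so + h is a recombinant gamete class with expected frequency r/2 = 0.304/2 = 0.1520.
That is 0.1520 = 15.2% of the progeny.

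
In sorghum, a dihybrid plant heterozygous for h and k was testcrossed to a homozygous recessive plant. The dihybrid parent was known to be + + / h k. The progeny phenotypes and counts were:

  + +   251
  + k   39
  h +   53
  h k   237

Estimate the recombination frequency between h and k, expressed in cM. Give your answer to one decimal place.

The recombinant classes are + k and h +: 39 + 53 = 92.
Recombination frequency = 92/580 = 0.1586 ≈ 15.9%, i.e. 15.9 cM.

15.9 cM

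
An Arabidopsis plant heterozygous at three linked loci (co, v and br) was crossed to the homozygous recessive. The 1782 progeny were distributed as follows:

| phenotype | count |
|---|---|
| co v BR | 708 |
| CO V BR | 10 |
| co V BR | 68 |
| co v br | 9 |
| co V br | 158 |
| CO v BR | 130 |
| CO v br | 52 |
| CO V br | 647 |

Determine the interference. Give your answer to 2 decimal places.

0.21

The two most frequent reciprocal classes, co v BR and CO V br, are the parental types, so the F1 was co v BR / CO V br.
The two rarest classes, co v br and CO V BR, are the double crossovers. Comparing them with the parentals, only the br allele has switched, so br is the middle locus and the order is co – br – v.
co–br: (288 + 19)/1782 = 0.1723; br–v: (120 + 19)/1782 = 0.0780.
Expected DCO frequency = 0.1723 × 0.0780 ≈ 0.01344; observed = 19/1782 ≈ 0.01066.
Coefficient of coincidence = 0.01066/0.01344 ≈ 0.79; interference = 1 − 0.79 = 0.21.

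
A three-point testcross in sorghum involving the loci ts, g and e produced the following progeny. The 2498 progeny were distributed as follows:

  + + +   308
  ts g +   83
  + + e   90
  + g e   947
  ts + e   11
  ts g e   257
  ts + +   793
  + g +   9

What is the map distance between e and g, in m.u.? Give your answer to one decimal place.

The two most frequent reciprocal classes, + g e and ts + +, are the parental types, so the F1 was + g e / ts + +.
The two rarest classes, + g + and ts + e, are the double crossovers. Comparing them with the parentals, only the e allele has switched, so e is the middle locus and the order is ts – e – g.
Crossovers in the e–g interval produce the single-crossover classes + + e and ts g + (90 + 83 = 173) plus the double crossovers (20).
RF(e–g) = (173 + 20) / 2498 = 193/2498 = 0.0773 → 7.7 m.u.

7.7 m.u.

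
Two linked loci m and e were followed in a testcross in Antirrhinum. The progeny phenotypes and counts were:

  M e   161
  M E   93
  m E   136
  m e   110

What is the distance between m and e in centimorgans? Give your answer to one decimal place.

40.6 centimorgans

The two most frequent classes, M e (161) and m E (136), are the parental types, so the F1 was M e / m E.
The recombinant classes are M E and m e: 93 + 110 = 203.
Recombination frequency = 203/500 = 0.4060 ≈ 40.6%, i.e. 40.6 centimorgans.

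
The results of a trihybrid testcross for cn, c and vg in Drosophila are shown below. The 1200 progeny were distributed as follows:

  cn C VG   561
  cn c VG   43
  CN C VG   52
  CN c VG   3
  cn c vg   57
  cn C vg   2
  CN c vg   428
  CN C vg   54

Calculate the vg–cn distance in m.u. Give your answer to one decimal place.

9.5 m.u.

The two most frequent reciprocal classes, CN c vg and cn C VG, are the parental types, so the F1 was CN c vg / cn C VG.
The two rarest classes, CN c VG and cn C vg, are the double crossovers. Comparing them with the parentals, only the vg allele has switched, so vg is the middle locus and the order is c – vg – cn.
Crossovers in the vg–cn interval produce the single-crossover classes cn c vg and CN C VG (57 + 52 = 109) plus the double crossovers (5).
RF(vg–cn) = (109 + 5) / 1200 = 114/1200 = 0.0950 → 9.5 m.u.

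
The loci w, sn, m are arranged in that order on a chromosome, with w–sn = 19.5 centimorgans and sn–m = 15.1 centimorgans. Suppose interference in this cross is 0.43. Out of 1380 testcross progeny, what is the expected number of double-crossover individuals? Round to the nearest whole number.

23

Map distances give recombination frequencies of 0.195 and 0.151 for the two intervals.
With interference 0.43 (so coincidence = 0.57), expected double-crossover frequency = 0.195 × 0.151 × 0.57 = 0.01678.
Expected number = 0.01678 × 1380 = 23.16 ≈ 23.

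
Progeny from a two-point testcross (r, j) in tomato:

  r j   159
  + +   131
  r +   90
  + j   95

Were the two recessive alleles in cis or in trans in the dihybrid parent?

The two most frequent classes are + + (131) and r j (159); these are the parental (non-recombinant) types.
So the F1 carried + + on one chromosome and r j on the other — the recessive alleles are on the same chromosome (cis / coupling).

cis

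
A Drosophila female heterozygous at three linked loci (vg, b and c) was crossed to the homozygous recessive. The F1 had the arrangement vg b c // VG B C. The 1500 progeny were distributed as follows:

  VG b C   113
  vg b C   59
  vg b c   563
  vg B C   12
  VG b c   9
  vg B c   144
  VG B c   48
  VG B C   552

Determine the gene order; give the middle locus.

The two rarest classes, VG b c and vg B C, are the double crossovers. Comparing them with the parentals, only the vg allele has switched, so vg is the middle locus and the order is c – vg – b.

vg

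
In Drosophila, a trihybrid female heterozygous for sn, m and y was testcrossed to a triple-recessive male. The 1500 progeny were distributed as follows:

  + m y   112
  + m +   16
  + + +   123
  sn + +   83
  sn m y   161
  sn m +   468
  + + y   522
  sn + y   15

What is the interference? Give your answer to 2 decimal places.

The two most frequent reciprocal classes, sn m + and + + y, are the parental types, so the F1 was sn m + / + + y.
The two rarest classes, + m + and sn + y, are the double crossovers. Comparing them with the parentals, only the sn allele has switched, so sn is the middle locus and the order is m – sn – y.
m–sn: (195 + 31)/1500 = 0.1507; sn–y: (284 + 31)/1500 = 0.2100.
Expected DCO frequency = 0.1507 × 0.2100 ≈ 0.03165; observed = 31/1500 ≈ 0.02067.
Coefficient of coincidence = 0.02067/0.03165 ≈ 0.65; interference = 1 − 0.65 = 0.35.

0.35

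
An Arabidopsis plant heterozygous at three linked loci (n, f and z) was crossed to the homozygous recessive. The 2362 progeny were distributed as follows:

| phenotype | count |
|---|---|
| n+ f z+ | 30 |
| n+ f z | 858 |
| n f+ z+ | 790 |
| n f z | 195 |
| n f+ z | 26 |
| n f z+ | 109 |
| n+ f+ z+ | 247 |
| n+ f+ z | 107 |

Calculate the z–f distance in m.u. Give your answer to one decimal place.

The two most frequent reciprocal classes, n+ f z and n f+ z+, are the parental types, so the F1 was n+ f z / n f+ z+.
The two rarest classes, n+ f z+ and n f+ z, are the double crossovers. Comparing them with the parentals, only the z allele has switched, so z is the middle locus and the order is n – z – f.
Crossovers in the z–f interval produce the single-crossover classes n+ f+ z and n f z+ (107 + 109 = 216) plus the double crossovers (56).
RF(z–f) = (216 + 56) / 2362 = 272/2362 = 0.1152 → 11.5 m.u.

11.5 m.u.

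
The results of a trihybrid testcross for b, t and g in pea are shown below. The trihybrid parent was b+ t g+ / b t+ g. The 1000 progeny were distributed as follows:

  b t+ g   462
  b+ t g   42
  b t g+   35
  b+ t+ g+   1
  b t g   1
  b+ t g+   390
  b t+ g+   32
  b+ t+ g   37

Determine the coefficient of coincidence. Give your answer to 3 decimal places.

The two rarest classes, b+ t+ g+ and b t g, are the double crossovers. Comparing them with the parentals, only the t allele has switched, so t is the middle locus and the order is b – t – g.
b–t: (72 + 2)/1000 = 0.0740; t–g: (74 + 2)/1000 = 0.0760.
Expected DCO frequency = 0.0740 × 0.0760 ≈ 0.00562; observed = 2/1000 ≈ 0.00200.
Coefficient of coincidence = 0.00200/0.00562 ≈ 0.356.

0.356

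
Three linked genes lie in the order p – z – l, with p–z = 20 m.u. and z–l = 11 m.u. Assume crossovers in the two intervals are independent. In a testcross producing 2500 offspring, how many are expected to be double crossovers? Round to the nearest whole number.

55

Map distances give recombination frequencies of 0.200 and 0.110 for the two intervals.
With no interference, expected double-crossover frequency = 0.200 × 0.110 = 0.02200.
Expected number = 0.02200 × 2500 = 55.00 ≈ 55.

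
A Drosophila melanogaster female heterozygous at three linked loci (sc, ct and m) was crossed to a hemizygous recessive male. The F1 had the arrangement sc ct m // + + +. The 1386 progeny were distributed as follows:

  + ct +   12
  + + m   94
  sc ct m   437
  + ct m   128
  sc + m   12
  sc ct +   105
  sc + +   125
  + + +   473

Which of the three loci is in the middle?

ct

The two rarest classes, sc + m and + ct +, are the double crossovers. Comparing them with the parentals, only the ct allele has switched, so ct is the middle locus and the order is sc – ct – m.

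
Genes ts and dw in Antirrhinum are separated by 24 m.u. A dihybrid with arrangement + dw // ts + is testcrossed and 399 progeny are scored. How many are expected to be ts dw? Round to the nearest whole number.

48

A map distance of 24 m.u. corresponds to a recombination frequency of 0.240.
The F1 is + dw / ts +, so ts dw is a recombinant gamete class with expected frequency r/2 = 0.240/2 = 0.1200.
Expected number = 0.1200 × 399 = 47.88 ≈ 48.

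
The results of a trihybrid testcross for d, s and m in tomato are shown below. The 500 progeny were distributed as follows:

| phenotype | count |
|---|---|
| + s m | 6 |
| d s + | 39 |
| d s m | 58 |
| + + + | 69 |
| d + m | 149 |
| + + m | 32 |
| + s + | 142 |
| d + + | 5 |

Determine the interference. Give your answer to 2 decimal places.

The two most frequent reciprocal classes, d + m and + s +, are the parental types, so the F1 was d + m / + s +.
The two rarest classes, d + + and + s m, are the double crossovers. Comparing them with the parentals, only the m allele has switched, so m is the middle locus and the order is d – m – s.
d–m: (71 + 11)/500 = 0.1640; m–s: (127 + 11)/500 = 0.2760.
Expected DCO frequency = 0.1640 × 0.2760 ≈ 0.04526; observed = 11/500 ≈ 0.02200.
Coefficient of coincidence = 0.02200/0.04526 ≈ 0.49; interference = 1 − 0.49 = 0.51.

0.51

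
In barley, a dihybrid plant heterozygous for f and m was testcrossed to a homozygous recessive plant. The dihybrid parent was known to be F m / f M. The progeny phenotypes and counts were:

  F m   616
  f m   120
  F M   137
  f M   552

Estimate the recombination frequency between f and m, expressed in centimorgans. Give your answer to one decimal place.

The recombinant classes are F M and f m: 137 + 120 = 257.
Recombination frequency = 257/1425 = 0.1804 ≈ 18.0%, i.e. 18.0 centimorgans.

18.0 centimorgans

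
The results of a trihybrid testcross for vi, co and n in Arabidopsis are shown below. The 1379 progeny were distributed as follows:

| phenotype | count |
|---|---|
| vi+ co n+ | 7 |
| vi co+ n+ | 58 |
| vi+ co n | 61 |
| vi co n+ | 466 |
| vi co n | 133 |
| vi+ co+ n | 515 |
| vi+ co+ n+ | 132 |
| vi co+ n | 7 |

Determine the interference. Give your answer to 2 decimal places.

0.48

The two most frequent reciprocal classes, vi co n+ and vi+ co+ n, are the parental types, so the F1 was vi co n+ / vi+ co+ n.
The two rarest classes, vi+ co n+ and vi co+ n, are the double crossovers. Comparing them with the parentals, only the vi allele has switched, so vi is the middle locus and the order is n – vi – co.
n–vi: (265 + 14)/1379 = 0.2023; vi–co: (119 + 14)/1379 = 0.0964.
Expected DCO frequency = 0.2023 × 0.0964 ≈ 0.01950; observed = 14/1379 ≈ 0.01015.
Coefficient of coincidence = 0.01015/0.01950 ≈ 0.52; interference = 1 − 0.52 = 0.48.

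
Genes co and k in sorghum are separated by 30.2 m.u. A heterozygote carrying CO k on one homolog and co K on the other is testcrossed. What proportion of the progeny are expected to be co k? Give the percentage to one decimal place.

15.1%

A map distance of 30.2 m.u. corresponds to a recombination frequency of 0.302.
The F1 is CO k / co K, so co k is a recombinant gamete class with expected frequency r/2 = 0.302/2 = 0.1510.
That is 0.1510 = 15.1% of the progeny.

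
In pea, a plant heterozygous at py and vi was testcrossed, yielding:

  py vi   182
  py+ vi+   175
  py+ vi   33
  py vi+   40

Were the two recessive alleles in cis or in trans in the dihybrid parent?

cis

The two most frequent classes are py+ vi+ (175) and py vi (182); these are the parental (non-recombinant) types.
So the F1 carried py+ vi+ on one chromosome and py vi on the other — the recessive alleles are on the same chromosome (cis / coupling).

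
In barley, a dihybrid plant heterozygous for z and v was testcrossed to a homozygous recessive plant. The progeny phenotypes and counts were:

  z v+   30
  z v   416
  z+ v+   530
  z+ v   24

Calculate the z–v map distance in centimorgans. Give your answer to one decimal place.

5.4 centimorgans

The two most frequent classes, z+ v+ (530) and z v (416), are the parental types, so the F1 was z+ v+ / z v.
The recombinant classes are z+ v and z v+: 24 + 30 = 54.
Recombination frequency = 54/1000 = 0.0540 ≈ 5.4%, i.e. 5.4 centimorgans.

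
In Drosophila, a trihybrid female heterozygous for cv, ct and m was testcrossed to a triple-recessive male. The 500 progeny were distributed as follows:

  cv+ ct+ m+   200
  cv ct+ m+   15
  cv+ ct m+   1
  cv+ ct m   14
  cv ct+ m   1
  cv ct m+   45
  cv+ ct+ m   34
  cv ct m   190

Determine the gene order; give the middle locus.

The two most frequent reciprocal classes, cv+ ct+ m+ and cv ct m, are the parental types, so the F1 was cv+ ct+ m+ / cv ct m.
The two rarest classes, cv+ ct m+ and cv ct+ m, are the double crossovers. Comparing them with the parentals, only the ct allele has switched, so ct is the middle locus and the order is m – ct – cv.

ct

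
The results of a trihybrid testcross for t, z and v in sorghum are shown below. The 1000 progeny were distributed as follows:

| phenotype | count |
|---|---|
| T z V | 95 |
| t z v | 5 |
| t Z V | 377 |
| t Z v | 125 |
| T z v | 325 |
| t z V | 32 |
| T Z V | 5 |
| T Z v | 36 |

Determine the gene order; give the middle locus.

t

The two most frequent reciprocal classes, t Z V and T z v, are the parental types, so the F1 was t Z V / T z v.
The two rarest classes, T Z V and t z v, are the double crossovers. Comparing them with the parentals, only the t allele has switched, so t is the middle locus and the order is z – t – v.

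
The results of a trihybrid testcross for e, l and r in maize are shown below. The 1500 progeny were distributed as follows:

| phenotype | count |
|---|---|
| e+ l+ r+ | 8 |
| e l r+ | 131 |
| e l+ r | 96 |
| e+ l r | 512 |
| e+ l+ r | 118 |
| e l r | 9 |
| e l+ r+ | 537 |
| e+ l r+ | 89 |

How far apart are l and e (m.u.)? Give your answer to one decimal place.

17.7 m.u.

The two most frequent reciprocal classes, e l+ r+ and e+ l r, are the parental types, so the F1 was e l+ r+ / e+ l r.
The two rarest classes, e+ l+ r+ and e l r, are the double crossovers. Comparing them with the parentals, only the e allele has switched, so e is the middle locus and the order is r – e – l.
Crossovers in the e–l interval produce the single-crossover classes e l r+ and e+ l+ r (131 + 118 = 249) plus the double crossovers (17).
RF(e–l) = (249 + 17) / 1500 = 266/1500 = 0.1773 → 17.7 m.u.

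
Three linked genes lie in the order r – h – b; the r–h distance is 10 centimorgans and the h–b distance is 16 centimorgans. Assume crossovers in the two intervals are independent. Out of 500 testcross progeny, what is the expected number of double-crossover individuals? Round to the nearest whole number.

Map distances give recombination frequencies of 0.100 and 0.160 for the two intervals.
With no interference, expected double-crossover frequency = 0.100 × 0.160 = 0.01600.
Expected number = 0.01600 × 500 = 8.00 ≈ 8.

8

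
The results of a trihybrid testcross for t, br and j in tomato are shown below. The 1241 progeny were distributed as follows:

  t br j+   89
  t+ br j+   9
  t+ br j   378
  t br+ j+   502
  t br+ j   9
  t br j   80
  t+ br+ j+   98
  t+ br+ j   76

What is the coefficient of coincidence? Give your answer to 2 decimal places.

The two most frequent reciprocal classes, t br+ j+ and t+ br j, are the parental types, so the F1 was t br+ j+ / t+ br j.
The two rarest classes, t br+ j and t+ br j+, are the double crossovers. Comparing them with the parentals, only the j allele has switched, so j is the middle locus and the order is br – j – t.
br–j: (165 + 18)/1241 = 0.1475; j–t: (178 + 18)/1241 = 0.1579.
Expected DCO frequency = 0.1475 × 0.1579 ≈ 0.02329; observed = 18/1241 ≈ 0.01450.
Coefficient of coincidence = 0.01450/0.02329 ≈ 0.62.

0.62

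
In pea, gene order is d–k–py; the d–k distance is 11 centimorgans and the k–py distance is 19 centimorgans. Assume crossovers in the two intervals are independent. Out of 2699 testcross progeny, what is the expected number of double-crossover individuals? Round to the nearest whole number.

Map distances give recombination frequencies of 0.110 and 0.190 for the two intervals.
With no interference, expected double-crossover frequency = 0.110 × 0.190 = 0.02090.
Expected number = 0.02090 × 2699 = 56.41 ≈ 56.

56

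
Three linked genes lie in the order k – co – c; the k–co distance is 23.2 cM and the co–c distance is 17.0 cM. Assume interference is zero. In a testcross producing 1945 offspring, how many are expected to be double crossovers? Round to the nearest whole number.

Map distances give recombination frequencies of 0.232 and 0.170 for the two intervals.
With no interference, expected double-crossover frequency = 0.232 × 0.170 = 0.03944.
Expected number = 0.03944 × 1945 = 76.71 ≈ 77.

77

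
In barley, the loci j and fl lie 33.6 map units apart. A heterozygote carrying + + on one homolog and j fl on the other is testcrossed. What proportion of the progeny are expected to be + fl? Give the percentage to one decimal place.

A map distance of 33.6 map units corresponds to a recombination frequency of 0.336.
The F1 is + + / j fl, so + fl is a recombinant gamete class with expected frequency r/2 = 0.336/2 = 0.1680.
That is 0.1680 = 16.8% of the progeny.

16.8%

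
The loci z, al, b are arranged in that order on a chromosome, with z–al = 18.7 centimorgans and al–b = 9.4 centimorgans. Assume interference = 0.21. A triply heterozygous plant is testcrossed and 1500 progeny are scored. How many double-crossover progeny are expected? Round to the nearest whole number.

Map distances give recombination frequencies of 0.187 and 0.094 for the two intervals.
With interference 0.21 (so coincidence = 0.79), expected double-crossover frequency = 0.187 × 0.094 × 0.79 = 0.01389.
Expected number = 0.01389 × 1500 = 20.83 ≈ 21.

21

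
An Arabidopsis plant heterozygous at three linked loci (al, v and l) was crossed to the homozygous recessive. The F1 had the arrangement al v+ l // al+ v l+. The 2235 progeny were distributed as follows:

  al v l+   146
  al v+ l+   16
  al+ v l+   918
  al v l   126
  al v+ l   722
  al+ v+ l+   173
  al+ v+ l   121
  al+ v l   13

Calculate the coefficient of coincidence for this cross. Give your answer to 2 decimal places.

The two rarest classes, al v+ l+ and al+ v l, are the double crossovers. Comparing them with the parentals, only the l allele has switched, so l is the middle locus and the order is al – l – v.
al–l: (267 + 29)/2235 = 0.1324; l–v: (299 + 29)/2235 = 0.1468.
Expected DCO frequency = 0.1324 × 0.1468 ≈ 0.01944; observed = 29/2235 ≈ 0.01298.
Coefficient of coincidence = 0.01298/0.01944 ≈ 0.67.

0.67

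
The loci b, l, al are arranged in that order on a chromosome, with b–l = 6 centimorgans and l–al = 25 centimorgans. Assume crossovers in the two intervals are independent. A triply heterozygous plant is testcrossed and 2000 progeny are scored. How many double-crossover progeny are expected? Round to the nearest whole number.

30

Map distances give recombination frequencies of 0.060 and 0.250 for the two intervals.
With no interference, expected double-crossover frequency = 0.060 × 0.250 = 0.01500.
Expected number = 0.01500 × 2000 = 30.00 ≈ 30.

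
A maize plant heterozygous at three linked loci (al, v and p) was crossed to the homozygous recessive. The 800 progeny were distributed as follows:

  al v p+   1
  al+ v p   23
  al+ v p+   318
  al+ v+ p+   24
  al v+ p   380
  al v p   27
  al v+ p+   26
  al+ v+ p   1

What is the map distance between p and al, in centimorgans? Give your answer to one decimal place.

The two most frequent reciprocal classes, al+ v p+ and al v+ p, are the parental types, so the F1 was al+ v p+ / al v+ p.
The two rarest classes, al v p+ and al+ v+ p, are the double crossovers. Comparing them with the parentals, only the al allele has switched, so al is the middle locus and the order is v – al – p.
Crossovers in the al–p interval produce the single-crossover classes al+ v p and al v+ p+ (23 + 26 = 49) plus the double crossovers (2).
RF(al–p) = (49 + 2) / 800 = 51/800 = 0.0638 → 6.4 centimorgans.

6.4 centimorgans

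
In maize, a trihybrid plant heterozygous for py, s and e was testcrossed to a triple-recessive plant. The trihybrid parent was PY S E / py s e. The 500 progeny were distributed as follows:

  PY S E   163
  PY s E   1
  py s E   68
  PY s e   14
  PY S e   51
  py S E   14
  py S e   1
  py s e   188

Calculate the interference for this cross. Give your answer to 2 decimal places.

The two rarest classes, PY s E and py S e, are the double crossovers. Comparing them with the parentals, only the s allele has switched, so s is the middle locus and the order is e – s – py.
e–s: (119 + 2)/500 = 0.2420; s–py: (28 + 2)/500 = 0.0600.
Expected DCO frequency = 0.2420 × 0.0600 ≈ 0.01452; observed = 2/500 ≈ 0.00400.
Coefficient of coincidence = 0.00400/0.01452 ≈ 0.28; interference = 1 − 0.28 = 0.72.

0.72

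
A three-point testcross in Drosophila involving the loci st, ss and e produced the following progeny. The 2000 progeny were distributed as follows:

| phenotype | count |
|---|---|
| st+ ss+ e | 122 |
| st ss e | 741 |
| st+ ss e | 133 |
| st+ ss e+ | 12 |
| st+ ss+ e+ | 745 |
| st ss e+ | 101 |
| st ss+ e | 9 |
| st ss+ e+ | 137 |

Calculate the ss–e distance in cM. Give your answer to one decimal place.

12.2 cM

The two most frequent reciprocal classes, st+ ss+ e+ and st ss e, are the parental types, so the F1 was st+ ss+ e+ / st ss e.
The two rarest classes, st+ ss e+ and st ss+ e, are the double crossovers. Comparing them with the parentals, only the ss allele has switched, so ss is the middle locus and the order is st – ss – e.
Crossovers in the ss–e interval produce the single-crossover classes st+ ss+ e and st ss e+ (122 + 101 = 223) plus the double crossovers (21).
RF(ss–e) = (223 + 21) / 2000 = 244/2000 = 0.1220 → 12.2 cM.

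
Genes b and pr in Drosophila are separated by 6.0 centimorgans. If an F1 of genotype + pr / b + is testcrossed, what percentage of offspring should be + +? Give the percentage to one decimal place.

3.0%

A map distance of 6.0 centimorgans corresponds to a recombination frequency of 0.060.
The F1 is + pr / b +, so + + is a recombinant gamete class with expected frequency r/2 = 0.060/2 = 0.0300.
That is 0.0300 = 3.0% of the progeny.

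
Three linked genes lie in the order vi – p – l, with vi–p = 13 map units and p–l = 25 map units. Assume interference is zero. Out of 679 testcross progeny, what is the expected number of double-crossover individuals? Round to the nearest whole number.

Map distances give recombination frequencies of 0.130 and 0.250 for the two intervals.
With no interference, expected double-crossover frequency = 0.130 × 0.250 = 0.03250.
Expected number = 0.03250 × 679 = 22.07 ≈ 22.

22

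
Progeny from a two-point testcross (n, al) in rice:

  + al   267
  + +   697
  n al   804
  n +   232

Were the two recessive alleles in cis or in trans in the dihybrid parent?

The two most frequent classes are + + (697) and n al (804); these are the parental (non-recombinant) types.
So the F1 carried + + on one chromosome and n al on the other — the recessive alleles are on the same chromosome (cis / coupling).

cis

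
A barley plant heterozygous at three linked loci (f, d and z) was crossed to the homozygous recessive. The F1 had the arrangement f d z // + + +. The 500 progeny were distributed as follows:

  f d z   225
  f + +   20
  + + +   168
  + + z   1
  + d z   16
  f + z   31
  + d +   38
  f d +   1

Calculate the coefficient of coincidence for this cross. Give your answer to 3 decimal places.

0.371

The two rarest classes, f d + and + + z, are the double crossovers. Comparing them with the parentals, only the z allele has switched, so z is the middle locus and the order is d – z – f.
d–z: (69 + 2)/500 = 0.1420; z–f: (36 + 2)/500 = 0.0760.
Expected DCO frequency = 0.1420 × 0.0760 ≈ 0.01079; observed = 2/500 ≈ 0.00400.
Coefficient of coincidence = 0.00400/0.01079 ≈ 0.371.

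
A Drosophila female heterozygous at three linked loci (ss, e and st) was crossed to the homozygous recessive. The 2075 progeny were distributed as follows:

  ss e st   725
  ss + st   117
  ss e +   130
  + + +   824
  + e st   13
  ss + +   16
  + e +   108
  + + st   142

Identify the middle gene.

The two most frequent reciprocal classes, + + + and ss e st, are the parental types, so the F1 was + + + / ss e st.
The two rarest classes, ss + + and + e st, are the double crossovers. Comparing them with the parentals, only the ss allele has switched, so ss is the middle locus and the order is st – ss – e.

ss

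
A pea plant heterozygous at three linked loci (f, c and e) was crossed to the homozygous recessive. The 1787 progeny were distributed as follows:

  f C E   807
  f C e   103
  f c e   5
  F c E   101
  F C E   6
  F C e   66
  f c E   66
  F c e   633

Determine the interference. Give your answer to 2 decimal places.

The two most frequent reciprocal classes, f C E and F c e, are the parental types, so the F1 was f C E / F c e.
The two rarest classes, F C E and f c e, are the double crossovers. Comparing them with the parentals, only the f allele has switched, so f is the middle locus and the order is e – f – c.
e–f: (204 + 11)/1787 = 0.1203; f–c: (132 + 11)/1787 = 0.0800.
Expected DCO frequency = 0.1203 × 0.0800 ≈ 0.00962; observed = 11/1787 ≈ 0.00616.
Coefficient of coincidence = 0.00616/0.00962 ≈ 0.64; interference = 1 − 0.64 = 0.36.

0.36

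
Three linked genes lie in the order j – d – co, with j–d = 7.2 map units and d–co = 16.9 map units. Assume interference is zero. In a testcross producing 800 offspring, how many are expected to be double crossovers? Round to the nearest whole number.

Map distances give recombination frequencies of 0.072 and 0.169 for the two intervals.
With no interference, expected double-crossover frequency = 0.072 × 0.169 = 0.01217.
Expected number = 0.01217 × 800 = 9.73 ≈ 10.

10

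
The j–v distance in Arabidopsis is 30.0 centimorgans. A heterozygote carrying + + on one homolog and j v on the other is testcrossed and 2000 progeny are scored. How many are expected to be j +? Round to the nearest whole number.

A map distance of 30.0 centimorgans corresponds to a recombination frequency of 0.300.
The F1 is + + / j v, so j + is a recombinant gamete class with expected frequency r/2 = 0.300/2 = 0.1500.
Expected number = 0.1500 × 2000 = 300.00 ≈ 300.

300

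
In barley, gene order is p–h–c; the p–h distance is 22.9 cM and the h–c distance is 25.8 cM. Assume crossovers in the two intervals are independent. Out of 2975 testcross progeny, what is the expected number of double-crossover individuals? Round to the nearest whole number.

Map distances give recombination frequencies of 0.229 and 0.258 for the two intervals.
With no interference, expected double-crossover frequency = 0.229 × 0.258 = 0.05908.
Expected number = 0.05908 × 2975 = 175.77 ≈ 176.

176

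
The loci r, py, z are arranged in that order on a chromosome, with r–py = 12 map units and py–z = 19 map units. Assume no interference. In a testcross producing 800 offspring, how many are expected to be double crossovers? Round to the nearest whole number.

Map distances give recombination frequencies of 0.120 and 0.190 for the two intervals.
With no interference, expected double-crossover frequency = 0.120 × 0.190 = 0.02280.
Expected number = 0.02280 × 800 = 18.24 ≈ 18.

18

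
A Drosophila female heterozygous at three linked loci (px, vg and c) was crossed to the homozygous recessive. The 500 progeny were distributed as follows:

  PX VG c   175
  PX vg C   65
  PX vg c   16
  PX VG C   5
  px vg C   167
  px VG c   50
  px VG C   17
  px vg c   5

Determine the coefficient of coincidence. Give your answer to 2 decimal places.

0.93

The two most frequent reciprocal classes, px vg C and PX VG c, are the parental types, so the F1 was px vg C / PX VG c.
The two rarest classes, px vg c and PX VG C, are the double crossovers. Comparing them with the parentals, only the c allele has switched, so c is the middle locus and the order is px – c – vg.
px–c: (115 + 10)/500 = 0.2500; c–vg: (33 + 10)/500 = 0.0860.
Expected DCO frequency = 0.2500 × 0.0860 ≈ 0.02150; observed = 10/500 ≈ 0.02000.
Coefficient of coincidence = 0.02000/0.02150 ≈ 0.93.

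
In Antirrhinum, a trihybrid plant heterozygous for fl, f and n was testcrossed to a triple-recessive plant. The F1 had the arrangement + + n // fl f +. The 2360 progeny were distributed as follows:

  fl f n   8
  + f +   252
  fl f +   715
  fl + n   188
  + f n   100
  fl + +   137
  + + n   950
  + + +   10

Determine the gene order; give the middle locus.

n

The two rarest classes, + + + and fl f n, are the double crossovers. Comparing them with the parentals, only the n allele has switched, so n is the middle locus and the order is f – n – fl.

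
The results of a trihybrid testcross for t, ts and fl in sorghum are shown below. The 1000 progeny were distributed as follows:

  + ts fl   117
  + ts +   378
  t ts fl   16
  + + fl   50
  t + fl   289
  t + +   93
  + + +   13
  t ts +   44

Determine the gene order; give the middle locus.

The two most frequent reciprocal classes, t + fl and + ts +, are the parental types, so the F1 was t + fl / + ts +.
The two rarest classes, t ts fl and + + +, are the double crossovers. Comparing them with the parentals, only the ts allele has switched, so ts is the middle locus and the order is fl – ts – t.

ts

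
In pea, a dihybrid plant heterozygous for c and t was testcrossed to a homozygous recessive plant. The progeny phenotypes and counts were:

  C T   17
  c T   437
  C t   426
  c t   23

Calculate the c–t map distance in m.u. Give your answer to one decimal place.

The two most frequent classes, C t (426) and c T (437), are the parental types, so the F1 was C t / c T.
The recombinant classes are C T and c t: 17 + 23 = 40.
Recombination frequency = 40/903 = 0.0443 ≈ 4.4%, i.e. 4.4 m.u.

4.4 m.u.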